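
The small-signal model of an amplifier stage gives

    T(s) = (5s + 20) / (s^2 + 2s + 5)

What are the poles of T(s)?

The poles are the roots of the denominator s^2 + 2s + 5 = 0.
Using the quadratic formula: s = (-2 ± √(-16))/2 = -1 ± 2j.

s = -1 + 2j, -1 - 2j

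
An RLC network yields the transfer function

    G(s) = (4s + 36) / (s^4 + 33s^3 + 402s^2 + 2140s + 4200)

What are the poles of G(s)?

The poles are the roots of the denominator s^4 + 33s^3 + 402s^2 + 2140s + 4200 = 0.
Trying s = -10: the polynomial evaluates to 0, so (s + 10) is a factor.
Dividing out leaves s^3 + 23s^2 + 172s + 420 = 0.
This factors further as (s + 6)(s + 10)(s + 7) = 0.

s = -10, -6, -10, -7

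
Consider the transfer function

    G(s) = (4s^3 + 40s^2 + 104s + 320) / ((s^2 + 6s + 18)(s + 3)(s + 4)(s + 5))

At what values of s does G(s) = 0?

Set the numerator to zero: 4s^3 + 40s^2 + 104s + 320 = 0, i.e. 4·(s^3 + 10s^2 + 26s + 80) = 0.
Factoring: (s + 8)(s^2 + 2s + 10) = 0.

s = -8, -1 + 3j, -1 - 3j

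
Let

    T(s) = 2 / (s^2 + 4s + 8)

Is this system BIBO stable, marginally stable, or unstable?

stable

The poles can be read from the denominator factors: s = -2 ± 2j.
Since all poles lie strictly in the left half-plane, the system is stable.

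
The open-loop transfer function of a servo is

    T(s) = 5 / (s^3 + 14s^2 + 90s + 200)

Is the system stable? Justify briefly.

stable

The denominator s^3 + 14s^2 + 90s + 200 factors as (s^2 + 10s + 50)(s + 4), giving poles at s = -5 ± 5j, -4.
Since all poles lie strictly in the left half-plane, the system is stable.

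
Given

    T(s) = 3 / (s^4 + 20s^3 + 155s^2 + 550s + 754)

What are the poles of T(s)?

s = -5 ± 2j, -5 ± j

The poles are the roots of the denominator s^4 + 20s^3 + 155s^2 + 550s + 754 = 0.
No real roots exist; factor into two real quadratics: (s^2 + 10s + 29)(s^2 + 10s + 26) = 0.
Each quadratic gives a conjugate pair via the quadratic formula.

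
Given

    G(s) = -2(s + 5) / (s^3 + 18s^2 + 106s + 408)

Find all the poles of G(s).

The poles are the roots of the denominator s^3 + 18s^2 + 106s + 408 = 0.
Trying s = -12: the polynomial evaluates to 0, so (s + 12) is a factor.
Dividing out leaves s^2 + 6s + 34 = 0.
The quadratic formula then gives s = -3 ± 5j.

s = -3 ± 5j, -12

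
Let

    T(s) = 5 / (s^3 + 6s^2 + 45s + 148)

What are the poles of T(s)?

s = -1 + 6j, -1 - 6j, -4

The poles are the roots of the denominator s^3 + 6s^2 + 45s + 148 = 0.
Trying s = -4: the polynomial evaluates to 0, so (s + 4) is a factor.
Dividing out leaves s^2 + 2s + 37 = 0.
The quadratic formula then gives s = -1 ± 6j.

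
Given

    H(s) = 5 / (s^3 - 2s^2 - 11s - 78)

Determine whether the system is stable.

The denominator s^3 - 2s^2 - 11s - 78 factors as (s^2 + 4s + 13)(s - 6), giving poles at s = -2 ± 3j, 6.
Since the pole(s) at s = 6 lie in the right half-plane, the system is unstable.

unstable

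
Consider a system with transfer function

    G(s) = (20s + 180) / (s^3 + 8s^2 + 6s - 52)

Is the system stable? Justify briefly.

unstable

The denominator s^3 + 8s^2 + 6s - 52 factors as (s^2 + 10s + 26)(s - 2), giving poles at s = -5 ± j, 2.
Since the pole(s) at s = 2 lie in the right half-plane, the system is unstable.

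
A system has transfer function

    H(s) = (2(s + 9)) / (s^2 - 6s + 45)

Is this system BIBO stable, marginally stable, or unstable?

unstable

The poles can be read from the denominator factors: s = 3 ± 6j.
Since the pole(s) at s = 3 + 6j, 3 - 6j lie in the right half-plane, the system is unstable.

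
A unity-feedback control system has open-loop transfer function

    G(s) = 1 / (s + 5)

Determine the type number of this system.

The denominator has no factor of s at the origin — no free integrator — so this is a Type 0 system.

Type 0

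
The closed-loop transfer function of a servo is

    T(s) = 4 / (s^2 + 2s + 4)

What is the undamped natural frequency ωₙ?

Compare the denominator to the standard form s^2 + 2ζωₙs + ωₙ².
ωₙ² = 4, so ωₙ = 2 rad/s.

ωₙ = 2 rad/s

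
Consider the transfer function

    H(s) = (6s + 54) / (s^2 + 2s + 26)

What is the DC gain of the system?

Set s = 0: H(0) = (54) / (26) = 27/13.

H(0) = 27/13 ≈ 2.077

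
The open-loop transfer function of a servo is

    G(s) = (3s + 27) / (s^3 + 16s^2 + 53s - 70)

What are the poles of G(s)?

s = -10, 1, -7

The poles are the roots of the denominator s^3 + 16s^2 + 53s - 70 = 0.
Trying s = -10: the polynomial evaluates to 0, so (s + 10) is a factor.
Dividing out leaves s^2 + 6s - 7 = 0.
Factoring the quadratic: (s - 1)(s + 7) = 0.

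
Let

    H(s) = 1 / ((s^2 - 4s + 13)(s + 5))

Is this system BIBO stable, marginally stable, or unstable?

unstable

The poles can be read from the denominator factors: s = 2 ± 3j, -5.
Since the pole(s) at s = 2 ± 3j lie in the right half-plane, the system is unstable.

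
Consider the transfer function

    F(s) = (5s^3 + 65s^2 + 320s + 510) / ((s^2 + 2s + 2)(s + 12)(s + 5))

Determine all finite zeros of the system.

s = -5 ± 3j, -3

Set the numerator to zero: 5s^3 + 65s^2 + 320s + 510 = 0, i.e. 5·(s^3 + 13s^2 + 64s + 102) = 0.
Factoring: (s^2 + 10s + 34)(s + 3) = 0.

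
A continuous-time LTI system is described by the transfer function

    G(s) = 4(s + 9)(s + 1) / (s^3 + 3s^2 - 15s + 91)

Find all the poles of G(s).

The poles are the roots of the denominator s^3 + 3s^2 - 15s + 91 = 0.
Trying s = -7: the polynomial evaluates to 0, so (s + 7) is a factor.
Dividing out leaves s^2 - 4s + 13 = 0.
The quadratic formula then gives s = 2 ± 3j.

s = 2 ± 3j, -7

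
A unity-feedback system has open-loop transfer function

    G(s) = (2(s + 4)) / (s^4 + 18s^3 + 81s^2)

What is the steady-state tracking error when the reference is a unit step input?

e_ss = 0

G(s) has 2 poles at the origin.
This is a Type 2 system; for a step input the steady-state error is zero.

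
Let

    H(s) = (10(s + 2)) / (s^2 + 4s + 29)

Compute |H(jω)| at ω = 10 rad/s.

|H(j10)| ≈ 1.251

Substitute s = j10: numerator = 20 + j100, denominator = -71 + j40.
|H(j10)| = |20 + j100| / |-71 + j40| = 101.98 / 81.492 ≈ 1.251.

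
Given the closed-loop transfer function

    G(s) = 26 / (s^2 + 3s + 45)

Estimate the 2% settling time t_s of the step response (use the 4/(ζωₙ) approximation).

Comparing s^2 + 3s + 45 to s^2 + 2ζωₙs + ωₙ²: ωₙ = √45 ≈ 6.708 rad/s and ζ = 3/(2·√45) ≈ 0.2236.
ζωₙ = 3/2 = 1.5, so t_s ≈ 4/(ζωₙ) = 4/1.5 ≈ 2.667 s.

t_s ≈ 2.667 s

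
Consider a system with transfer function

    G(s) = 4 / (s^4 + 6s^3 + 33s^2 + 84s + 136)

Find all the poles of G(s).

The poles are the roots of the denominator s^4 + 6s^3 + 33s^2 + 84s + 136 = 0.
No real roots exist; factor into two real quadratics: (s^2 + 2s + 17)(s^2 + 4s + 8) = 0.
Each quadratic gives a conjugate pair via the quadratic formula.

s = -1 + 4j, -1 - 4j, -2 + 2j, -2 - 2j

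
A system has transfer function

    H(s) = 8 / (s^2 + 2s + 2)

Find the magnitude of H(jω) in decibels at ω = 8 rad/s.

|H(j8)|_dB ≈ -18.1 dB

Substitute s = j8: numerator = 8, denominator = -62 + j16.
|H(j8)| = |8| / |-62 + j16| = 8 / 64.031 ≈ 0.1249.
In decibels: 20·log₁₀(0.1249) ≈ -18.1 dB.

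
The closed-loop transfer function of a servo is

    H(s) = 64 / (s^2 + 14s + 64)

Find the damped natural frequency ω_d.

ω_d ≈ 3.873 rad/s

Comparing s^2 + 14s + 64 to s^2 + 2ζωₙs + ωₙ²: ωₙ = 8 rad/s and ζ = 14/(2·8) = 0.875.
ζωₙ = 14/2 = 7, so ω_d = ωₙ√(1−ζ²) = √(ωₙ² − (ζωₙ)²) = √(64 − 7²) = √15 ≈ 3.873 rad/s.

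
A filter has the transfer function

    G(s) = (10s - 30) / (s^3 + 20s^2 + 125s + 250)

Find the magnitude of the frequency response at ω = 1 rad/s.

Substitute s = j1: numerator = -30 + j10, denominator = 230 + j124.
|G(j1)| = |-30 + j10| / |230 + j124| = 31.623 / 261.30 ≈ 0.1210.

|G(j1)| ≈ 0.1210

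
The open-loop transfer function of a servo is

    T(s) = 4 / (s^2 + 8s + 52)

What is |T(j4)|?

|T(j4)| ≈ 0.08305

Substitute s = j4: numerator = 4, denominator = 36 + j32.
|T(j4)| = |4| / |36 + j32| = 4 / 48.166 ≈ 0.08305.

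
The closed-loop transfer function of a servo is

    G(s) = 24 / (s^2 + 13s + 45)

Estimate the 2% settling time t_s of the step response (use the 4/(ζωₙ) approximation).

t_s ≈ 0.6154 s

Comparing s^2 + 13s + 45 to s^2 + 2ζωₙs + ωₙ²: ωₙ = √45 ≈ 6.708 rad/s and ζ = 13/(2·√45) ≈ 0.9690.
ζωₙ = 13/2 = 6.5, so t_s ≈ 4/(ζωₙ) = 4/6.5 ≈ 0.6154 s.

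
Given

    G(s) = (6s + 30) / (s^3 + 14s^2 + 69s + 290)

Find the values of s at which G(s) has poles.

The poles are the roots of the denominator s^3 + 14s^2 + 69s + 290 = 0.
Trying s = -10: the polynomial evaluates to 0, so (s + 10) is a factor.
Dividing out leaves s^2 + 4s + 29 = 0.
The quadratic formula then gives s = -2 ± 5j.

s = -2 ± 5j, -10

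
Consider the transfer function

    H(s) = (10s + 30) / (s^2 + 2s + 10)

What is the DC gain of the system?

Set s = 0: H(0) = (30) / (10) = 3.

H(0) = 3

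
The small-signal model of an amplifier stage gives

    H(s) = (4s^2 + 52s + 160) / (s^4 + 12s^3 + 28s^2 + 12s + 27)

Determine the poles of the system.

s = ±j, -9, -3

The poles are the roots of the denominator s^4 + 12s^3 + 28s^2 + 12s + 27 = 0.
Trying s = -9: the polynomial evaluates to 0, so (s + 9) is a factor.
Dividing out leaves s^3 + 3s^2 + s + 3 = 0.
This factors further as (s^2 + 1)(s + 3) = 0.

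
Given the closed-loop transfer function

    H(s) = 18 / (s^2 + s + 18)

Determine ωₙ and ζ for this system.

ωₙ ≈ 4.243 rad/s, ζ ≈ 0.1179

Compare the denominator to the standard form s^2 + 2ζωₙs + ωₙ².
ωₙ² = 18, so ωₙ = √18 ≈ 4.243 rad/s.
2ζωₙ = 1, so ζ = 1/(2·√18) ≈ 0.1179.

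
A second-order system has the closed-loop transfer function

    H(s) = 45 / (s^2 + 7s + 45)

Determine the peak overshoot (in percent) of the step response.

%OS ≈ 14.6%

Comparing s^2 + 7s + 45 to s^2 + 2ζωₙs + ωₙ²: ωₙ = √45 ≈ 6.708 rad/s and ζ = 7/(2·√45) ≈ 0.5217.
%OS = 100·exp(−πζ/√(1−ζ²)) = 100·exp(−π·0.5217/√(1−0.5217²)) ≈ 14.6%.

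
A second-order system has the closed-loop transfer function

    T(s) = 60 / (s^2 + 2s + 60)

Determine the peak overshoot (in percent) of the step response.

%OS ≈ 66.4%

Comparing s^2 + 2s + 60 to s^2 + 2ζωₙs + ωₙ²: ωₙ = √60 ≈ 7.746 rad/s and ζ = 2/(2·√60) ≈ 0.1291.
%OS = 100·exp(−πζ/√(1−ζ²)) = 100·exp(−π·0.1291/√(1−0.1291²)) ≈ 66.4%.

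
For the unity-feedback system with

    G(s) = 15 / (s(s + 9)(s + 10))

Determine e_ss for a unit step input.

e_ss = 0

G(s) has one pole at the origin.
This is a Type 1 system; for a step input the steady-state error is zero.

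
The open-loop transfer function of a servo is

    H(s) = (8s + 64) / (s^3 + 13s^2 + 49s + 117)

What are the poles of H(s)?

s = -2 + 3j, -2 - 3j, -9

The poles are the roots of the denominator s^3 + 13s^2 + 49s + 117 = 0.
Trying s = -9: the polynomial evaluates to 0, so (s + 9) is a factor.
Dividing out leaves s^2 + 4s + 13 = 0.
The quadratic formula then gives s = -2 ± 3j.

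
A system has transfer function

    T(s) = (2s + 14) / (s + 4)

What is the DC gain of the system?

Set s = 0: T(0) = (14) / (4) = 7/2.

T(0) = 7/2 ≈ 3.500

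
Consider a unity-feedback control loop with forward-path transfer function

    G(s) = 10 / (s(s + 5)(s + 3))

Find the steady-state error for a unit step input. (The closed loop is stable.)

e_ss = 0

G(s) has one pole at the origin.
This is a Type 1 system; for a step input the steady-state error is zero.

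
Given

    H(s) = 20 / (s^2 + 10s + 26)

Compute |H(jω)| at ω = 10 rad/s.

Substitute s = j10: numerator = 20, denominator = -74 + j100.
|H(j10)| = |20| / |-74 + j100| = 20 / 124.40 ≈ 0.1608.

|H(j10)| ≈ 0.1608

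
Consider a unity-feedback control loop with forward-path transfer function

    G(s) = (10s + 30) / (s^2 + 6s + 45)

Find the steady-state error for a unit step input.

e_ss = 0.6000

G(s) has no poles at the origin.
This is a Type 0 system. Kp = lim_{s→0} G(s) = 30/45 = 2/3.
e_ss = 1/(1 + Kp) = 1/(1 + 2/3) = 3/5 ≈ 0.6000.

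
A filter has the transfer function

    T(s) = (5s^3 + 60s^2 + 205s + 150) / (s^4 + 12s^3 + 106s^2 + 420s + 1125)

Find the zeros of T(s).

s = -5, -6, -1

Set the numerator to zero: 5s^3 + 60s^2 + 205s + 150 = 0, i.e. 5·(s^3 + 12s^2 + 41s + 30) = 0.
Factoring: (s + 5)(s + 6)(s + 1) = 0.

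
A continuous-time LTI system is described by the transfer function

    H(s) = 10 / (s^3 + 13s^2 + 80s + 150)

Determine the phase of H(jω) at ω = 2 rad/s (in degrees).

∠H(j2) ≈ -57.19°

At s = j2: numerator = 10, denominator = 98 + j152.
∠H = ∠num − ∠den = 0° − (57.189°) = -57.19°.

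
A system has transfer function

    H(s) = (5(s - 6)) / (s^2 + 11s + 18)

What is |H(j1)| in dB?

Substitute s = j1: numerator = -30 + j5, denominator = 17 + j11.
|H(j1)| = |-30 + j5| / |17 + j11| = 30.414 / 20.248 ≈ 1.502.
In decibels: 20·log₁₀(1.502) ≈ 3.53 dB.

|H(j1)|_dB ≈ 3.53 dB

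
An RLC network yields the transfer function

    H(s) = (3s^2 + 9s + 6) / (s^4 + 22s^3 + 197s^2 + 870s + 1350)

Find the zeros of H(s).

s = -2, -1

Set the numerator to zero: 3s^2 + 9s + 6 = 0, i.e. 3·(s^2 + 3s + 2) = 0.
Factoring: (s + 2)(s + 1) = 0.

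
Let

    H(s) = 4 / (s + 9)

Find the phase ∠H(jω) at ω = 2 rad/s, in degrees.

∠H(j2) ≈ -12.53°

At s = j2: numerator = 4, denominator = 9 + j2.
∠H = ∠num − ∠den = 0° − (12.529°) = -12.53°.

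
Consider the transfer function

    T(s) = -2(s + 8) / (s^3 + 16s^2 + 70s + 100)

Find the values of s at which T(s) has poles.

The poles are the roots of the denominator s^3 + 16s^2 + 70s + 100 = 0.
Trying s = -10: the polynomial evaluates to 0, so (s + 10) is a factor.
Dividing out leaves s^2 + 6s + 10 = 0.
The quadratic formula then gives s = -3 ± 1j.

s = -3 + j, -3 - j, -10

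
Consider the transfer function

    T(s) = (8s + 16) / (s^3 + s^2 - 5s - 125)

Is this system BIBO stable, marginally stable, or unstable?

unstable

The denominator s^3 + s^2 - 5s - 125 factors as (s^2 + 6s + 25)(s - 5), giving poles at s = -3 + 4j, -3 - 4j, 5.
Since the pole(s) at s = 5 lie in the right half-plane, the system is unstable.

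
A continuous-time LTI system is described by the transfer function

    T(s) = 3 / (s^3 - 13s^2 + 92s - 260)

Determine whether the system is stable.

The denominator s^3 - 13s^2 + 92s - 260 factors as (s^2 - 8s + 52)(s - 5), giving poles at s = 4 ± 6j, 5.
Since the pole(s) at s = 4 ± 6j, 5 lie in the right half-plane, the system is unstable.

unstable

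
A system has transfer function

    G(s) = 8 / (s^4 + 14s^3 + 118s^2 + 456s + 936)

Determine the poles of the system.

s = -3 + 3j, -3 - 3j, -4 + 6j, -4 - 6j

The poles are the roots of the denominator s^4 + 14s^3 + 118s^2 + 456s + 936 = 0.
No real roots exist; factor into two real quadratics: (s^2 + 6s + 18)(s^2 + 8s + 52) = 0.
Each quadratic gives a conjugate pair via the quadratic formula.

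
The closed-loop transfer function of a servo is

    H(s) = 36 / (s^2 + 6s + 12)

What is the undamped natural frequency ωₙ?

ωₙ ≈ 3.464 rad/s

Compare the denominator to the standard form s^2 + 2ζωₙs + ωₙ².
ωₙ² = 12, so ωₙ = √12 ≈ 3.464 rad/s.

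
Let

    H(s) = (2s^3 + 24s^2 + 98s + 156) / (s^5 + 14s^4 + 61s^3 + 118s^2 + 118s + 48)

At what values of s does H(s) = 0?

Set the numerator to zero: 2s^3 + 24s^2 + 98s + 156 = 0, i.e. 2·(s^3 + 12s^2 + 49s + 78) = 0.
Factoring: (s^2 + 6s + 13)(s + 6) = 0.

s = -3 + 2j, -3 - 2j, -6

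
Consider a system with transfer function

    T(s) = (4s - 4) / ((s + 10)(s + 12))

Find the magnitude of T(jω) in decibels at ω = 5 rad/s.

|T(j5)|_dB ≈ -17.1 dB

Substitute s = j5: numerator = -4 + j20, denominator = 95 + j110.
|T(j5)| = |-4 + j20| / |95 + j110| = 20.396 / 145.34 ≈ 0.1403.
In decibels: 20·log₁₀(0.1403) ≈ -17.1 dB.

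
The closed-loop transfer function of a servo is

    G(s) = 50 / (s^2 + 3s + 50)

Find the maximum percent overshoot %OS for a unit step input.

Comparing s^2 + 3s + 50 to s^2 + 2ζωₙs + ωₙ²: ωₙ = √50 ≈ 7.071 rad/s and ζ = 3/(2·√50) ≈ 0.2121.
%OS = 100·exp(−πζ/√(1−ζ²)) = 100·exp(−π·0.2121/√(1−0.2121²)) ≈ 50.6%.

%OS ≈ 50.6%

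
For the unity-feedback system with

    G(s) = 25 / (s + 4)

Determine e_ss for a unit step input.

e_ss = 0.1379

G(s) has no poles at the origin.
This is a Type 0 system. Kp = lim_{s→0} G(s) = 25/4.
e_ss = 1/(1 + Kp) = 1/(1 + 25/4) = 4/29 ≈ 0.1379.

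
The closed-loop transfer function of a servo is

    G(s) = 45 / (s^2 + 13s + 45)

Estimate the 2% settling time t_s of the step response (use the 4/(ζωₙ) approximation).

t_s ≈ 0.6154 s

Comparing s^2 + 13s + 45 to s^2 + 2ζωₙs + ωₙ²: ωₙ = √45 ≈ 6.708 rad/s and ζ = 13/(2·√45) ≈ 0.9690.
ζωₙ = 13/2 = 6.5, so t_s ≈ 4/(ζωₙ) = 4/6.5 ≈ 0.6154 s.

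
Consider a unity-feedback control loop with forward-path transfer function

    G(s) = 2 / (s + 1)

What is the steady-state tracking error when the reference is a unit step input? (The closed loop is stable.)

G(s) has no poles at the origin.
This is a Type 0 system. Kp = lim_{s→0} G(s) = 2/1.
e_ss = 1/(1 + Kp) = 1/(1 + 2) = 1/3 ≈ 0.3333.

e_ss = 0.3333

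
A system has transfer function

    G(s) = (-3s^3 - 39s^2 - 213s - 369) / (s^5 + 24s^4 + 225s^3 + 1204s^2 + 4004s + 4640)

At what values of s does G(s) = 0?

s = -5 + 4j, -5 - 4j, -3

Set the numerator to zero: -3s^3 - 39s^2 - 213s - 369 = 0, i.e. -3·(s^3 + 13s^2 + 71s + 123) = 0.
Factoring: (s^2 + 10s + 41)(s + 3) = 0.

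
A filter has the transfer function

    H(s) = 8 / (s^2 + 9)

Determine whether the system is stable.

marginally stable

The denominator s^2 + 9 factors as (s^2 + 9), giving poles at s = 3j, -3j.
Since the simple pole(s) at s = 3j, -3j lie on the jω-axis with none in the right half-plane, the system is marginally stable.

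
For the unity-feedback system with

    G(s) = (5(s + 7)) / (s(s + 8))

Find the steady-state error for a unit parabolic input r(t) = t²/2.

G(s) has one pole at the origin.
This is a Type 1 system; Ka = lim_{s→0} s^2·G(s) = 0, so the steady-state error for a parabola input is infinite.

e_ss = ∞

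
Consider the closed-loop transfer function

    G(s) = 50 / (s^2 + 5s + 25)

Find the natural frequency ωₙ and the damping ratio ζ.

Compare the denominator to the standard form s^2 + 2ζωₙs + ωₙ².
ωₙ² = 25, so ωₙ = 5 rad/s.
2ζωₙ = 5, so ζ = 5/(2·5) = 0.5.

ωₙ = 5 rad/s, ζ = 0.5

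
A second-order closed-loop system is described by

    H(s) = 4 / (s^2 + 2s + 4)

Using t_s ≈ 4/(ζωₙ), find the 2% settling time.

t_s ≈ 4 s

Comparing s^2 + 2s + 4 to s^2 + 2ζωₙs + ωₙ²: ωₙ = 2 rad/s and ζ = 2/(2·2) = 0.5.
ζωₙ = 2/2 = 1, so t_s ≈ 4/(ζωₙ) = 4/1 = 4 s.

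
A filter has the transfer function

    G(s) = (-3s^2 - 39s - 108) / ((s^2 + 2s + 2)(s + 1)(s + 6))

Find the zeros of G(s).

Set the numerator to zero: -3s^2 - 39s - 108 = 0, i.e. -3·(s^2 + 13s + 36) = 0.
Factoring: (s + 9)(s + 4) = 0.

s = -9, -4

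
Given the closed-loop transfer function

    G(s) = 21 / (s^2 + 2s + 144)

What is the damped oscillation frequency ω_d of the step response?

Comparing s^2 + 2s + 144 to s^2 + 2ζωₙs + ωₙ²: ωₙ = 12 rad/s and ζ = 2/(2·12) ≈ 0.08333.
ζωₙ = 2/2 = 1, so ω_d = ωₙ√(1−ζ²) = √(ωₙ² − (ζωₙ)²) = √(144 − 1²) = √143 ≈ 11.96 rad/s.

ω_d ≈ 11.96 rad/s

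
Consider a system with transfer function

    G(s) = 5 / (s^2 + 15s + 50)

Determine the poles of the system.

The poles are the roots of the denominator s^2 + 15s + 50 = 0.
Factoring: (s + 5)(s + 10) = 0, so s = -5 and s = -10.

s = -5, -10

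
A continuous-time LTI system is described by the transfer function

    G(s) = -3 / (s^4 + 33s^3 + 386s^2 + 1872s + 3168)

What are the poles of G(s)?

s = -11, -6, -12, -4

The poles are the roots of the denominator s^4 + 33s^3 + 386s^2 + 1872s + 3168 = 0.
Trying s = -11: the polynomial evaluates to 0, so (s + 11) is a factor.
Dividing out leaves s^3 + 22s^2 + 144s + 288 = 0.
This factors further as (s + 6)(s + 12)(s + 4) = 0.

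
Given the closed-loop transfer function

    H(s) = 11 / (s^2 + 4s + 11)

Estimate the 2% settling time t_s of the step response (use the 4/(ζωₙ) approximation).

Comparing s^2 + 4s + 11 to s^2 + 2ζωₙs + ωₙ²: ωₙ = √11 ≈ 3.317 rad/s and ζ = 4/(2·√11) ≈ 0.6030.
ζωₙ = 4/2 = 2, so t_s ≈ 4/(ζωₙ) = 4/2 = 2 s.

t_s ≈ 2 s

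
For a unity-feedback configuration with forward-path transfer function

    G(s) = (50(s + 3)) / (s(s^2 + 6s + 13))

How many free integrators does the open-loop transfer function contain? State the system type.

The denominator has 1 factor of s at the origin (free integrator), so this is a Type 1 system.

Type 1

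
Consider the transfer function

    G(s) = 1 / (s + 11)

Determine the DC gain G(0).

Set s = 0: G(0) = (1) / (11) = 1/11.

G(0) = 1/11 ≈ 0.09091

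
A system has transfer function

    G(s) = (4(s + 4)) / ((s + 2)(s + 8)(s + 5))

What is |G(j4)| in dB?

Substitute s = j4: numerator = 16 + j16, denominator = -160 + j200.
|G(j4)| = |16 + j16| / |-160 + j200| = 22.627 / 256.12 ≈ 0.08835.
In decibels: 20·log₁₀(0.08835) ≈ -21.1 dB.

|G(j4)|_dB ≈ -21.1 dB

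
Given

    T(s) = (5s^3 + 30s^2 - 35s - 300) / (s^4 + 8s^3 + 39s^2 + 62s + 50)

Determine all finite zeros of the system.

s = 3, -4, -5

Set the numerator to zero: 5s^3 + 30s^2 - 35s - 300 = 0, i.e. 5·(s^3 + 6s^2 - 7s - 60) = 0.
Factoring: (s - 3)(s + 4)(s + 5) = 0.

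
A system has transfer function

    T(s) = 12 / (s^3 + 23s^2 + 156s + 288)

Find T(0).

Set s = 0: T(0) = (12) / (288) = 1/24.

T(0) = 1/24 ≈ 0.04167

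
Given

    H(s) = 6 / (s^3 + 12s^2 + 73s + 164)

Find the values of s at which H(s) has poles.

s = -4 + 5j, -4 - 5j, -4

The poles are the roots of the denominator s^3 + 12s^2 + 73s + 164 = 0.
Trying s = -4: the polynomial evaluates to 0, so (s + 4) is a factor.
Dividing out leaves s^2 + 8s + 41 = 0.
The quadratic formula then gives s = -4 ± 5j.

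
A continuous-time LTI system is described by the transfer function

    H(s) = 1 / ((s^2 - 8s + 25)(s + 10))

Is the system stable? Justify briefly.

The poles can be read from the denominator factors: s = 4 + 3j, 4 - 3j, -10.
Since the pole(s) at s = 4 + 3j, 4 - 3j lie in the right half-plane, the system is unstable.

unstable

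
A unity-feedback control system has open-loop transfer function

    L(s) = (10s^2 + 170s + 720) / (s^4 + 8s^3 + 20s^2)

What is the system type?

Type 2

Factor s from the denominator: s^4 + 8s^3 + 20s^2 = s^2·(s^2 + 8s + 20).
There are 2 poles at the origin, so the system is Type 2.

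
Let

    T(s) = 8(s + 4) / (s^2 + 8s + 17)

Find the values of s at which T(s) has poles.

s = -4 + j, -4 - j

The poles are the roots of the denominator s^2 + 8s + 17 = 0.
Using the quadratic formula: s = (-8 ± √(-4))/2 = -4 ± 1j.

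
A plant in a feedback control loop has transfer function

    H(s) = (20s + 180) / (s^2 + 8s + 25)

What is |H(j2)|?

|H(j2)| ≈ 6.984

Substitute s = j2: numerator = 180 + j40, denominator = 21 + j16.
|H(j2)| = |180 + j40| / |21 + j16| = 184.39 / 26.401 ≈ 6.984.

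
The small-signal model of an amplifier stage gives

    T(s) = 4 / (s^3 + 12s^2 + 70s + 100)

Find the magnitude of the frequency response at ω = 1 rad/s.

Substitute s = j1: numerator = 4, denominator = 88 + j69.
|T(j1)| = |4| / |88 + j69| = 4 / 111.83 ≈ 0.03577.

|T(j1)| ≈ 0.03577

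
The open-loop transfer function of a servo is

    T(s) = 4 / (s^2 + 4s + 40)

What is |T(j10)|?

|T(j10)| ≈ 0.05547

Substitute s = j10: numerator = 4, denominator = -60 + j40.
|T(j10)| = |4| / |-60 + j40| = 4 / 72.111 ≈ 0.05547.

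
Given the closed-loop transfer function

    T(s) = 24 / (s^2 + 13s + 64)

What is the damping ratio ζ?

ζ = 0.8125

Compare the denominator to the standard form s^2 + 2ζωₙs + ωₙ².
ωₙ² = 64, so ωₙ = 8 rad/s.
2ζωₙ = 13, so ζ = 13/(2·8) = 0.8125.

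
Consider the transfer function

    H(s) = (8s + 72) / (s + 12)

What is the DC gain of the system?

H(0) = 6

Set s = 0: H(0) = (72) / (12) = 6.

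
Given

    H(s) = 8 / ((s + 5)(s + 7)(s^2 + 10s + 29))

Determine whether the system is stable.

The poles can be read from the denominator factors: s = -5, -7, -5 + 2j, -5 - 2j.
Since all poles lie strictly in the left half-plane, the system is stable.

stable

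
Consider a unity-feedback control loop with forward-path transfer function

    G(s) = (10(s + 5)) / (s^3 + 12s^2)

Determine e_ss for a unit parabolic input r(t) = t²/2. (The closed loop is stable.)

e_ss = 0.2400

G(s) has 2 poles at the origin.
This is a Type 2 system. Ka = lim_{s→0} s^2·G(s) = 50/12 = 25/6.
e_ss = 1/Ka = 1/(25/6) = 6/25 ≈ 0.2400.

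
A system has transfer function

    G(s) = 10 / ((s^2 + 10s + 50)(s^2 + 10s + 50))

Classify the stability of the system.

The poles can be read from the denominator factors: s = -5 ± 5j, -5 ± 5j.
Since all poles lie strictly in the left half-plane, the system is stable.

stable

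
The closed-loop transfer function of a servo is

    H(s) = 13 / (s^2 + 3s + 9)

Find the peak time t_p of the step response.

Comparing s^2 + 3s + 9 to s^2 + 2ζωₙs + ωₙ²: ωₙ = 3 rad/s and ζ = 3/(2·3) = 0.5.
ζωₙ = 3/2 = 1.5, so ω_d = ωₙ√(1−ζ²) = √(ωₙ² − (ζωₙ)²) = √(9 − 1.5²) = √6.75 ≈ 2.598 rad/s.
t_p = π/ω_d = π/2.598 ≈ 1.209 s.

t_p ≈ 1.209 s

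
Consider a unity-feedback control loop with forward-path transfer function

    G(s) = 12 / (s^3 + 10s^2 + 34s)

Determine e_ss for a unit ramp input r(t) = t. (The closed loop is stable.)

e_ss = 2.833

G(s) has one pole at the origin.
This is a Type 1 system. Kv = lim_{s→0} s·G(s) = 12/34 = 6/17.
e_ss = 1/Kv = 1/(6/17) = 17/6 ≈ 2.833.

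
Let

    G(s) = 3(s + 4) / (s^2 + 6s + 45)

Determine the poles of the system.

The poles are the roots of the denominator s^2 + 6s + 45 = 0.
Using the quadratic formula: s = (-6 ± √(-144))/2 = -3 ± 6j.

s = -3 ± 6j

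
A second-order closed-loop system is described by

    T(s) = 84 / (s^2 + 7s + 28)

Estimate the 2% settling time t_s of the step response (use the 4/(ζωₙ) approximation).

t_s ≈ 1.143 s

Comparing s^2 + 7s + 28 to s^2 + 2ζωₙs + ωₙ²: ωₙ = √28 ≈ 5.292 rad/s and ζ = 7/(2·√28) ≈ 0.6614.
ζωₙ = 7/2 = 3.5, so t_s ≈ 4/(ζωₙ) = 4/3.5 ≈ 1.143 s.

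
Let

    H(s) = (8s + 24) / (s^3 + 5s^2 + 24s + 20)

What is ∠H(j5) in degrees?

At s = j5: numerator = 24 + j40, denominator = -105 - j5.
∠H = ∠num − ∠den = 59.036° − (-177.27°) = 236.3°, which wraps to -123.7°.

∠H(j5) ≈ -123.7°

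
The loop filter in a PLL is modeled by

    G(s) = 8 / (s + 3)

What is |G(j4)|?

Substitute s = j4: numerator = 8, denominator = 3 + j4.
|G(j4)| = |8| / |3 + j4| = 8 / 5 = 1.600.

|G(j4)| = 1.600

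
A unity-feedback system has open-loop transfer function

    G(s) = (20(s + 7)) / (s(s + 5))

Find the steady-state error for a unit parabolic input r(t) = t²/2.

e_ss = ∞

G(s) has one pole at the origin.
This is a Type 1 system; Ka = lim_{s→0} s^2·G(s) = 0, so the steady-state error for a parabola input is infinite.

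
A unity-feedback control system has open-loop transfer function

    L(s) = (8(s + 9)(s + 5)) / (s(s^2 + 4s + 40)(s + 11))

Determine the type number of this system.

The denominator has 1 factor of s at the origin (free integrator), so this is a Type 1 system.

Type 1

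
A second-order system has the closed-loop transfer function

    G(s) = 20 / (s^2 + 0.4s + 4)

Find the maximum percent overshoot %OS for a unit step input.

%OS ≈ 72.9%

Comparing s^2 + 0.4s + 4 to s^2 + 2ζωₙs + ωₙ²: ωₙ = 2 rad/s and ζ = 0.4/(2·2) = 0.1.
%OS = 100·exp(−πζ/√(1−ζ²)) = 100·exp(−π·0.1/√(1−0.1²)) ≈ 72.9%.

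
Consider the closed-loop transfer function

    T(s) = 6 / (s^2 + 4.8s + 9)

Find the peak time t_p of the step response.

t_p ≈ 1.745 s

Comparing s^2 + 4.8s + 9 to s^2 + 2ζωₙs + ωₙ²: ωₙ = 3 rad/s and ζ = 4.8/(2·3) = 0.8.
ζωₙ = 4.8/2 = 2.4, so ω_d = ωₙ√(1−ζ²) = √(ωₙ² − (ζωₙ)²) = √(9 − 2.4²) = √3.24 = 1.800 rad/s.
t_p = π/ω_d = π/1.800 ≈ 1.745 s.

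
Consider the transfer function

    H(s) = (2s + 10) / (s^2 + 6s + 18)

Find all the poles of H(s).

s = -3 ± 3j

The poles are the roots of the denominator s^2 + 6s + 18 = 0.
Using the quadratic formula: s = (-6 ± √(-36))/2 = -3 ± 3j.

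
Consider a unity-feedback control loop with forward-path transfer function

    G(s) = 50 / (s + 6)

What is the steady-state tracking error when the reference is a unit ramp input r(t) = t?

e_ss = ∞

G(s) has no poles at the origin.
This is a Type 0 system; Kv = lim_{s→0} s·G(s) = 0, so the steady-state error for a ramp input is infinite.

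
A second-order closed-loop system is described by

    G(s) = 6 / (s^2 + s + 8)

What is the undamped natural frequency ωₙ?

ωₙ ≈ 2.828 rad/s

Compare the denominator to the standard form s^2 + 2ζωₙs + ωₙ².
ωₙ² = 8, so ωₙ = √8 ≈ 2.828 rad/s.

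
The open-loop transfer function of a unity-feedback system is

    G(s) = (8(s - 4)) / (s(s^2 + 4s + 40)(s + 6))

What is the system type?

The denominator has 1 factor of s at the origin (free integrator), so this is a Type 1 system.

Type 1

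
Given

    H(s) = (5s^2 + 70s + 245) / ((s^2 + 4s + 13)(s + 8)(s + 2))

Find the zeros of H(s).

Set the numerator to zero: 5s^2 + 70s + 245 = 0, i.e. 5·(s^2 + 14s + 49) = 0.
Factoring: (s + 7)^2 = 0.

s = -7, -7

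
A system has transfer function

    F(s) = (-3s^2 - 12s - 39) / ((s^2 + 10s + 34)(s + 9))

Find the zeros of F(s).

s = -2 ± 3j

Set the numerator to zero: -3s^2 - 12s - 39 = 0, i.e. -3·(s^2 + 4s + 13) = 0.
Factoring: (s^2 + 4s + 13) = 0.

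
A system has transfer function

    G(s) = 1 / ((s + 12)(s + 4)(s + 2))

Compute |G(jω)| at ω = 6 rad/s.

Substitute s = j6: numerator = 1, denominator = -552 + j264.
|G(j6)| = |1| / |-552 + j264| = 1 / 611.88 ≈ 0.001634.

|G(j6)| ≈ 0.001634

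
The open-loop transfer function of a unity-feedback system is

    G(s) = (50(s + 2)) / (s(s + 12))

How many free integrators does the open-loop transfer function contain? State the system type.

Type 1

The denominator has 1 factor of s at the origin (free integrator), so this is a Type 1 system.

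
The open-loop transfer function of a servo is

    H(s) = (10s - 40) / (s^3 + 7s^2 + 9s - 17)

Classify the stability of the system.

unstable

The denominator s^3 + 7s^2 + 9s - 17 factors as (s - 1)(s^2 + 8s + 17), giving poles at s = 1, -4 ± j.
Since the pole(s) at s = 1 lie in the right half-plane, the system is unstable.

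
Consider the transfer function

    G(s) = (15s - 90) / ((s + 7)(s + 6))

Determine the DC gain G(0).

Set s = 0: G(0) = (-90) / (42) = -15/7.

G(0) = -15/7 ≈ -2.143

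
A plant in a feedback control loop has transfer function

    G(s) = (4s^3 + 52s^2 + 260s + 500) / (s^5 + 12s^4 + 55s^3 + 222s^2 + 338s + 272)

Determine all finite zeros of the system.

s = -4 + 3j, -4 - 3j, -5

Set the numerator to zero: 4s^3 + 52s^2 + 260s + 500 = 0, i.e. 4·(s^3 + 13s^2 + 65s + 125) = 0.
Factoring: (s^2 + 8s + 25)(s + 5) = 0.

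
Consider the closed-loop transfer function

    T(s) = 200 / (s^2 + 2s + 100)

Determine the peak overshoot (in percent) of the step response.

%OS ≈ 72.9%

Comparing s^2 + 2s + 100 to s^2 + 2ζωₙs + ωₙ²: ωₙ = 10 rad/s and ζ = 2/(2·10) = 0.1.
%OS = 100·exp(−πζ/√(1−ζ²)) = 100·exp(−π·0.1/√(1−0.1²)) ≈ 72.9%.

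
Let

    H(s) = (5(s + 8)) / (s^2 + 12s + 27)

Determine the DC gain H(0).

H(0) = 40/27 ≈ 1.481

Set s = 0: H(0) = (40) / (27) = 40/27.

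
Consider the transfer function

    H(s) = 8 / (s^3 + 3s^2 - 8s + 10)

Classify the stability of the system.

The denominator s^3 + 3s^2 - 8s + 10 factors as (s + 5)(s^2 - 2s + 2), giving poles at s = -5, 1 + j, 1 - j.
Since the pole(s) at s = 1 ± j lie in the right half-plane, the system is unstable.

unstable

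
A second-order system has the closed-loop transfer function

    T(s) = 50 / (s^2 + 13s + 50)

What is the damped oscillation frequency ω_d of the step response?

ω_d ≈ 2.784 rad/s

Comparing s^2 + 13s + 50 to s^2 + 2ζωₙs + ωₙ²: ωₙ = √50 ≈ 7.071 rad/s and ζ = 13/(2·√50) ≈ 0.9192.
ζωₙ = 13/2 = 6.5, so ω_d = ωₙ√(1−ζ²) = √(ωₙ² − (ζωₙ)²) = √(50 − 6.5²) = √7.75 ≈ 2.784 rad/s.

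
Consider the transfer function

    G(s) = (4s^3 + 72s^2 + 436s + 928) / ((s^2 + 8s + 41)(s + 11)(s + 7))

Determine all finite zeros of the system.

Set the numerator to zero: 4s^3 + 72s^2 + 436s + 928 = 0, i.e. 4·(s^3 + 18s^2 + 109s + 232) = 0.
Factoring: (s + 8)(s^2 + 10s + 29) = 0.

s = -8, -5 ± 2j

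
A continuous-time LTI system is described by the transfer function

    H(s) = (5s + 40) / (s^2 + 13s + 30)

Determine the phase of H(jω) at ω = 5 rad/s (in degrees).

∠H(j5) ≈ -53.60°

At s = j5: numerator = 40 + j25, denominator = 5 + j65.
∠H = ∠num − ∠den = 32.005° − (85.601°) = -53.60°.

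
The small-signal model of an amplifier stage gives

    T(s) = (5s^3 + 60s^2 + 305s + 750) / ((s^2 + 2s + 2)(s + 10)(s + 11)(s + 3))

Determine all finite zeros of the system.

Set the numerator to zero: 5s^3 + 60s^2 + 305s + 750 = 0, i.e. 5·(s^3 + 12s^2 + 61s + 150) = 0.
Factoring: (s + 6)(s^2 + 6s + 25) = 0.

s = -6, -3 ± 4j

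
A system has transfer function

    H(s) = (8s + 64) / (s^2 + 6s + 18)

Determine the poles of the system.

s = -3 + 3j, -3 - 3j

The poles are the roots of the denominator s^2 + 6s + 18 = 0.
Using the quadratic formula: s = (-6 ± √(-36))/2 = -3 ± 3j.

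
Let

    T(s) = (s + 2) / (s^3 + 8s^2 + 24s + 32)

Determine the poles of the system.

s = -2 ± 2j, -4

The poles are the roots of the denominator s^3 + 8s^2 + 24s + 32 = 0.
Trying s = -4: the polynomial evaluates to 0, so (s + 4) is a factor.
Dividing out leaves s^2 + 4s + 8 = 0.
The quadratic formula then gives s = -2 ± 2j.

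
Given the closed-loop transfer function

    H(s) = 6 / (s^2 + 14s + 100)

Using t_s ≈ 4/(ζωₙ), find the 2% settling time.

t_s ≈ 0.5714 s

Comparing s^2 + 14s + 100 to s^2 + 2ζωₙs + ωₙ²: ωₙ = 10 rad/s and ζ = 14/(2·10) = 0.7.
ζωₙ = 14/2 = 7, so t_s ≈ 4/(ζωₙ) = 4/7 ≈ 0.5714 s.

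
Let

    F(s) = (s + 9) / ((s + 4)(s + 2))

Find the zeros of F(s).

Set the numerator to zero: s + 9 = 0.
So s = -9.

s = -9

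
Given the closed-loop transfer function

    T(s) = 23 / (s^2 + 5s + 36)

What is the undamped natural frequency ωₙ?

Compare the denominator to the standard form s^2 + 2ζωₙs + ωₙ².
ωₙ² = 36, so ωₙ = 6 rad/s.

ωₙ = 6 rad/s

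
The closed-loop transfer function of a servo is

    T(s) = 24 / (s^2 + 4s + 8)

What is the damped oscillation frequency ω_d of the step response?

Comparing s^2 + 4s + 8 to s^2 + 2ζωₙs + ωₙ²: ωₙ = √8 ≈ 2.828 rad/s and ζ = 4/(2·√8) ≈ 0.7071.
ζωₙ = 4/2 = 2, so ω_d = ωₙ√(1−ζ²) = √(ωₙ² − (ζωₙ)²) = √(8 − 2²) = √4 = 2 rad/s.

ω_d = 2 rad/s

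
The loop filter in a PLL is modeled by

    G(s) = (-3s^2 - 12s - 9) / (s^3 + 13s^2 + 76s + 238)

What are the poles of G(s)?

s = -3 ± 5j, -7

The poles are the roots of the denominator s^3 + 13s^2 + 76s + 238 = 0.
Trying s = -7: the polynomial evaluates to 0, so (s + 7) is a factor.
Dividing out leaves s^2 + 6s + 34 = 0.
The quadratic formula then gives s = -3 ± 5j.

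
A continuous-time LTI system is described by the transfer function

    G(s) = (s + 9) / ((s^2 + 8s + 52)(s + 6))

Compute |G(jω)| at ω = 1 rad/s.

|G(j1)| ≈ 0.02884

Substitute s = j1: numerator = 9 + j1, denominator = 298 + j99.
|G(j1)| = |9 + j1| / |298 + j99| = 9.0554 / 314.01 ≈ 0.02884.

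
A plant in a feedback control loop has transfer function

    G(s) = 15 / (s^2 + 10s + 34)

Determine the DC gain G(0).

At s = 0 each factor (s + a) contributes a and each (s^2 + bs + c) contributes c.
G(0) = 15·1 / ((34)) = 15/34 = 15/34.

G(0) = 15/34 ≈ 0.4412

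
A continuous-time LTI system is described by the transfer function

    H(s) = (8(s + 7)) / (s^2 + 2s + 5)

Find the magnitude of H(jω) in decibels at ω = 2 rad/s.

|H(j2)|_dB ≈ 23.0 dB

Substitute s = j2: numerator = 56 + j16, denominator = 1 + j4.
|H(j2)| = |56 + j16| / |1 + j4| = 58.241 / 4.1231 ≈ 14.13.
In decibels: 20·log₁₀(14.13) ≈ 23.0 dB.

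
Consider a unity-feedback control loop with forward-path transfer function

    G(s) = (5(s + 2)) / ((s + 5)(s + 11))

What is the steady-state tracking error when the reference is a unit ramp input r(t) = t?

e_ss = ∞

G(s) has no poles at the origin.
This is a Type 0 system; Kv = lim_{s→0} s·G(s) = 0, so the steady-state error for a ramp input is infinite.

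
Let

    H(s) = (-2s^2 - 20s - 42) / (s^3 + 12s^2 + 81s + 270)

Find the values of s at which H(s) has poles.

The poles are the roots of the denominator s^3 + 12s^2 + 81s + 270 = 0.
Trying s = -6: the polynomial evaluates to 0, so (s + 6) is a factor.
Dividing out leaves s^2 + 6s + 45 = 0.
The quadratic formula then gives s = -3 ± 6j.

s = -3 + 6j, -3 - 6j, -6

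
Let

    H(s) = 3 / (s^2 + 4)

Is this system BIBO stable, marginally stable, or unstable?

The poles can be read from the denominator factors: s = 2j, -2j.
Since the simple pole(s) at s = 2j, -2j lie on the jω-axis with none in the right half-plane, the system is marginally stable.

marginally stable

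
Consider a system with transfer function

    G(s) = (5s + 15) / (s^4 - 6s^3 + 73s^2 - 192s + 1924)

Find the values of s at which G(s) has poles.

The poles are the roots of the denominator s^4 - 6s^3 + 73s^2 - 192s + 1924 = 0.
No real roots exist; factor into two real quadratics: (s^2 - 8s + 52)(s^2 + 2s + 37) = 0.
Each quadratic gives a conjugate pair via the quadratic formula.

s = 4 ± 6j, -1 ± 6j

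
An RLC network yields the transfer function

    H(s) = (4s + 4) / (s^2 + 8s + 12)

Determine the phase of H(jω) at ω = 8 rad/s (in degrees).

∠H(j8) ≈ -46.22°

At s = j8: numerator = 4 + j32, denominator = -52 + j64.
∠H = ∠num − ∠den = 82.875° − (129.09°) = -46.22°.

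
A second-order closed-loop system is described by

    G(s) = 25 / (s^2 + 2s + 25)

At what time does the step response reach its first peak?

Comparing s^2 + 2s + 25 to s^2 + 2ζωₙs + ωₙ²: ωₙ = 5 rad/s and ζ = 2/(2·5) = 0.2.
ζωₙ = 2/2 = 1, so ω_d = ωₙ√(1−ζ²) = √(ωₙ² − (ζωₙ)²) = √(25 − 1²) = √24 ≈ 4.899 rad/s.
t_p = π/ω_d = π/4.899 ≈ 0.6413 s.

t_p ≈ 0.6413 s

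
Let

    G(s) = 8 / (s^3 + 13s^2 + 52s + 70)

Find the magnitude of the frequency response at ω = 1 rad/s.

|G(j1)| ≈ 0.1046

Substitute s = j1: numerator = 8, denominator = 57 + j51.
|G(j1)| = |8| / |57 + j51| = 8 / 76.485 ≈ 0.1046.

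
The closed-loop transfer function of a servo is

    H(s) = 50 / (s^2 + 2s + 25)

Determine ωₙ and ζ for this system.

ωₙ = 5 rad/s, ζ = 0.2

Compare the denominator to the standard form s^2 + 2ζωₙs + ωₙ².
ωₙ² = 25, so ωₙ = 5 rad/s.
2ζωₙ = 2, so ζ = 2/(2·5) = 0.2.
With ζ = 0.2 the response is underdamped.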